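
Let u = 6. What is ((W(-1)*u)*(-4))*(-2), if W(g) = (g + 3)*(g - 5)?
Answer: -576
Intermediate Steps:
W(g) = (-5 + g)*(3 + g) (W(g) = (3 + g)*(-5 + g) = (-5 + g)*(3 + g))
((W(-1)*u)*(-4))*(-2) = (((-15 + (-1)² - 2*(-1))*6)*(-4))*(-2) = (((-15 + 1 + 2)*6)*(-4))*(-2) = (-12*6*(-4))*(-2) = -72*(-4)*(-2) = 288*(-2) = -576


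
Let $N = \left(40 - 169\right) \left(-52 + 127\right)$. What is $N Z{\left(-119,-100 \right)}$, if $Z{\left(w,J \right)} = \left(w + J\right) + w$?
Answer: $3270150$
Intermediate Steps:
$Z{\left(w,J \right)} = J + 2 w$ ($Z{\left(w,J \right)} = \left(J + w\right) + w = J + 2 w$)
$N = -9675$ ($N = \left(-129\right) 75 = -9675$)
$N Z{\left(-119,-100 \right)} = - 9675 \left(-100 + 2 \left(-119\right)\right) = - 9675 \left(-100 - 238\right) = \left(-9675\right) \left(-338\right) = 3270150$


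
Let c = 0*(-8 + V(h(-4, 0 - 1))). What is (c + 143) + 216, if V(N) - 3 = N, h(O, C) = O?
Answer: 359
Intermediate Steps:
V(N) = 3 + N
c = 0 (c = 0*(-8 + (3 - 4)) = 0*(-8 - 1) = 0*(-9) = 0)
(c + 143) + 216 = (0 + 143) + 216 = 143 + 216 = 359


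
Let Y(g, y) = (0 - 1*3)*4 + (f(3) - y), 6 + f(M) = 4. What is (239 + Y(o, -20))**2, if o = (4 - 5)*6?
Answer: 60025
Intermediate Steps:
f(M) = -2 (f(M) = -6 + 4 = -2)
o = -6 (o = -1*6 = -6)
Y(g, y) = -14 - y (Y(g, y) = (0 - 1*3)*4 + (-2 - y) = (0 - 3)*4 + (-2 - y) = -3*4 + (-2 - y) = -12 + (-2 - y) = -14 - y)
(239 + Y(o, -20))**2 = (239 + (-14 - 1*(-20)))**2 = (239 + (-14 + 20))**2 = (239 + 6)**2 = 245**2 = 60025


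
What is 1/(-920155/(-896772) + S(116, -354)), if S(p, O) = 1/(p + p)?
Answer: 52012776/53593183 ≈ 0.97051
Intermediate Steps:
S(p, O) = 1/(2*p)
1/(-920155/(-896772) + S(116, -354)) = 1/(-920155/(-896772) + (1/2)/116) = 1/(-920155*(-1/896772) + (1/2)*(1/116)) = 1/(920155/896772 + 1/232) = 1/(53593183/52012776) = 52012776/53593183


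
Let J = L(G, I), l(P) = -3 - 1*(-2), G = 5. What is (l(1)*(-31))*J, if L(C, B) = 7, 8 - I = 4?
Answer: 217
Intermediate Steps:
I = 4 (I = 8 - 1*4 = 8 - 4 = 4)
l(P) = -1 (l(P) = -3 + 2 = -1)
J = 7
(l(1)*(-31))*J = -1*(-31)*7 = 31*7 = 217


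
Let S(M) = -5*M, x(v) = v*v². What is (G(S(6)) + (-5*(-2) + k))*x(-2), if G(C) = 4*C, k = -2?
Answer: 896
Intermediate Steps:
x(v) = v³
(G(S(6)) + (-5*(-2) + k))*x(-2) = (4*(-5*6) + (-5*(-2) - 2))*(-2)³ = (4*(-30) + (10 - 2))*(-8) = (-120 + 8)*(-8) = -112*(-8) = 896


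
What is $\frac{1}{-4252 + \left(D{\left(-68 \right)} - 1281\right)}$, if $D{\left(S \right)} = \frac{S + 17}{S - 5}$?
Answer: $- \frac{73}{403858} \approx -0.00018076$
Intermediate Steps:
$D{\left(S \right)} = \frac{17 + S}{-5 + S}$
$\frac{1}{-4252 + \left(D{\left(-68 \right)} - 1281\right)} = \frac{1}{-4252 - \left(1281 - \frac{17 - 68}{-5 - 68}\right)} = \frac{1}{-4252 - \left(1281 - \frac{1}{-73} \left(-51\right)\right)} = \frac{1}{-4252 - \frac{93462}{73}} = \frac{1}{- \frac{403858}{73}} = - \frac{73}{403858}$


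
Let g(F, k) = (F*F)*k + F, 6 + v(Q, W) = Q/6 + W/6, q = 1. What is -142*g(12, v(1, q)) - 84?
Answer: 114084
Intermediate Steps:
v(Q, W) = -6 + Q/6 + W/6 (v(Q, W) = -6 + (Q/6 + W/6) = -6 + Q/6 + W/6)
g(F, k) = F + k*F² (g(F, k) = F²*k + F = k*F² + F = F + k*F²)
-142*g(12, v(1, q)) - 84 = -1704*(1 + 12*(-6 + (⅙)*1 + (⅙)*1)) - 84 = -1704*(1 + 12*(-6 + ⅙ + ⅙)) - 84 = -1704*(1 + 12*(-17/3)) - 84 = -1704*(1 - 68) - 84 = -1704*(-67) - 84 = -142*(-804) - 84 = 114168 - 84 = 114084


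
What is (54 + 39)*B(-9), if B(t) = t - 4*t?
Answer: 2511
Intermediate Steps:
B(t) = -3*t
(54 + 39)*B(-9) = (54 + 39)*(-3*(-9)) = 93*27 = 2511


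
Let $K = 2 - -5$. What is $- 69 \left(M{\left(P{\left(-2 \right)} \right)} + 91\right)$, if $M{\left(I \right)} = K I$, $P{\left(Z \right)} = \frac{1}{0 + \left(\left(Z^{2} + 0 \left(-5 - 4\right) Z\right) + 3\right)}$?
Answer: $-6348$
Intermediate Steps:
$K = 7$ ($K = 2 + 5 = 7$)
$P{\left(Z \right)} = \frac{1}{3 + Z^{2}}$ ($P{\left(Z \right)} = \frac{1}{0 + \left(\left(Z^{2} + 0 \left(-9\right) Z\right) + 3\right)} = \frac{1}{0 + \left(\left(Z^{2} + 0 Z\right) + 3\right)} = \frac{1}{0 + \left(\left(Z^{2} + 0\right) + 3\right)} = \frac{1}{0 + \left(Z^{2} + 3\right)} = \frac{1}{0 + \left(3 + Z^{2}\right)} = \frac{1}{3 + Z^{2}}$)
$M{\left(I \right)} = 7 I$
$- 69 \left(M{\left(P{\left(-2 \right)} \right)} + 91\right) = - 69 \left(\frac{7}{3 + \left(-2\right)^{2}} + 91\right) = - 69 \left(\frac{7}{3 + 4} + 91\right) = - 69 \left(\frac{7}{7} + 91\right) = - 69 \left(7 \cdot \frac{1}{7} + 91\right) = - 69 \left(1 + 91\right) = \left(-69\right) 92 = -6348$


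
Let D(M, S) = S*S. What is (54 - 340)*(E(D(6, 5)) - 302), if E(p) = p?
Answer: 79222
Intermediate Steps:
D(M, S) = S²
(54 - 340)*(E(D(6, 5)) - 302) = (54 - 340)*(5² - 302) = -286*(25 - 302) = -286*(-277) = 79222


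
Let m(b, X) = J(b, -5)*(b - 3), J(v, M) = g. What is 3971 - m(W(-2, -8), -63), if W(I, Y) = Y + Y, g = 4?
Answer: 4047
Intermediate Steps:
J(v, M) = 4
W(I, Y) = 2*Y
m(b, X) = -12 + 4*b (m(b, X) = 4*(b - 3) = 4*(-3 + b) = -12 + 4*b)
3971 - m(W(-2, -8), -63) = 3971 - (-12 + 4*(2*(-8))) = 3971 - (-12 + 4*(-16)) = 3971 - (-12 - 64) = 3971 - 1*(-76) = 3971 + 76 = 4047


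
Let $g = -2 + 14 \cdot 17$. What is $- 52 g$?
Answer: $-12272$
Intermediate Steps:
$g = 236$ ($g = -2 + 238 = 236$)
$- 52 g = \left(-52\right) 236 = -12272$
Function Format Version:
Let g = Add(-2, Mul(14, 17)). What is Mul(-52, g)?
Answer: -12272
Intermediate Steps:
g = 236 (g = Add(-2, 238) = 236)
Mul(-52, g) = Mul(-52, 236) = -12272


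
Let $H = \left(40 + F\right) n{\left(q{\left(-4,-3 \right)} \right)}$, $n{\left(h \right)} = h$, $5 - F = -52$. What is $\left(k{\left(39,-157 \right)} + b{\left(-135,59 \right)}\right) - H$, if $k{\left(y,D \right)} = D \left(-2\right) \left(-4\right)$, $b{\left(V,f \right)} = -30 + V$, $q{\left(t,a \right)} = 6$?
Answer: $-2003$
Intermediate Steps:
$F = 57$ ($F = 5 - -52 = 5 + 52 = 57$)
$k{\left(y,D \right)} = 8 D$ ($k{\left(y,D \right)} = - 2 D \left(-4\right) = 8 D$)
$H = 582$ ($H = \left(40 + 57\right) 6 = 97 \cdot 6 = 582$)
$\left(k{\left(39,-157 \right)} + b{\left(-135,59 \right)}\right) - H = \left(8 \left(-157\right) - 165\right) - 582 = \left(-1256 - 165\right) - 582 = -1421 - 582 = -2003$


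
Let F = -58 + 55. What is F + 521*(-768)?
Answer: -400131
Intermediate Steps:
F = -3
F + 521*(-768) = -3 + 521*(-768) = -3 - 400128 = -400131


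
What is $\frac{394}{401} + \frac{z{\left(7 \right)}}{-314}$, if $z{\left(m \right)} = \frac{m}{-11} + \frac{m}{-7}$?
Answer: $\frac{684047}{692527} \approx 0.98775$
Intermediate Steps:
$z{\left(m \right)} = - \frac{18 m}{77}$ ($z{\left(m \right)} = m \left(- \frac{1}{11}\right) + m \left(- \frac{1}{7}\right) = - \frac{m}{11} - \frac{m}{7} = - \frac{18 m}{77}$)
$\frac{394}{401} + \frac{z{\left(7 \right)}}{-314} = \frac{394}{401} + \frac{\left(- \frac{18}{77}\right) 7}{-314} = 394 \cdot \frac{1}{401} - - \frac{9}{1727} = \frac{394}{401} + \frac{9}{1727} = \frac{684047}{692527}$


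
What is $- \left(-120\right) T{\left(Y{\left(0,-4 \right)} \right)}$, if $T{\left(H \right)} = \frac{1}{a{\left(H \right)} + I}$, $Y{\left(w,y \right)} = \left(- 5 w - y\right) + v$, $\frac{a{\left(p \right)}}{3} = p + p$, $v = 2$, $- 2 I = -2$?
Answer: $\frac{120}{37} \approx 3.2432$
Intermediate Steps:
$I = 1$ ($I = \left(- \frac{1}{2}\right) \left(-2\right) = 1$)
$a{\left(p \right)} = 6 p$ ($a{\left(p \right)} = 3 \left(p + p\right) = 3 \cdot 2 p = 6 p$)
$Y{\left(w,y \right)} = 2 - y - 5 w$ ($Y{\left(w,y \right)} = \left(- 5 w - y\right) + 2 = \left(- y - 5 w\right) + 2 = 2 - y - 5 w$)
$T{\left(H \right)} = \frac{1}{1 + 6 H}$ ($T{\left(H \right)} = \frac{1}{6 H + 1} = \frac{1}{1 + 6 H}$)
$- \left(-120\right) T{\left(Y{\left(0,-4 \right)} \right)} = - \frac{-120}{1 + 6 \left(2 - -4 - 0\right)} = - \frac{-120}{1 + 6 \left(2 + 4 + 0\right)} = - \frac{-120}{1 + 6 \cdot 6} = - \frac{-120}{1 + 36} = - \frac{-120}{37} = \left(-1\right) \left(- \frac{120}{37}\right) = \frac{120}{37}$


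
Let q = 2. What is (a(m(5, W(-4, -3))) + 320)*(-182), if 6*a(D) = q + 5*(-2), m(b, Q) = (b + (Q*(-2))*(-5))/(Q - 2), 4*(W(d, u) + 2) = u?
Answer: -173992/3 ≈ -57997.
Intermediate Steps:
W(d, u) = -2 + u/4
m(b, Q) = (b + 10*Q)/(-2 + Q) (m(b, Q) = (b - 2*Q*(-5))/(-2 + Q) = (b + 10*Q)/(-2 + Q))
a(D) = -4/3 (a(D) = (2 + 5*(-2))/6 = (2 - 10)/6 = (⅙)*(-8) = -4/3)
(a(m(5, W(-4, -3))) + 320)*(-182) = (-4/3 + 320)*(-182) = (956/3)*(-182) = -173992/3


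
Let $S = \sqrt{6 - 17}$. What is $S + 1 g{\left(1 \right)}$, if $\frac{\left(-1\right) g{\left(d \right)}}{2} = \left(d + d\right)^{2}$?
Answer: $-8 + i \sqrt{11} \approx -8.0 + 3.3166 i$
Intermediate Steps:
$g{\left(d \right)} = - 8 d^{2}$ ($g{\left(d \right)} = - 2 \left(d + d\right)^{2} = - 2 \left(2 d\right)^{2} = - 2 \cdot 4 d^{2} = - 8 d^{2}$)
$S = i \sqrt{11}$ ($S = \sqrt{-11} = i \sqrt{11} \approx 3.3166 i$)
$S + 1 g{\left(1 \right)} = i \sqrt{11} + 1 \left(- 8 \cdot 1^{2}\right) = i \sqrt{11} + 1 \left(\left(-8\right) 1\right) = i \sqrt{11} + 1 \left(-8\right) = i \sqrt{11} - 8 = -8 + i \sqrt{11}$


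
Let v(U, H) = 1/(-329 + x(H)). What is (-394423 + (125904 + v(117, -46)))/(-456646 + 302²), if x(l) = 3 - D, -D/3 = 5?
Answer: 13918235/18942077 ≈ 0.73478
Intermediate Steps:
D = -15 (D = -3*5 = -15)
x(l) = 18 (x(l) = 3 - 1*(-15) = 3 + 15 = 18)
v(U, H) = -1/311 (v(U, H) = 1/(-329 + 18) = 1/(-311) = -1/311)
(-394423 + (125904 + v(117, -46)))/(-456646 + 302²) = (-394423 + (125904 - 1/311))/(-456646 + 302²) = (-394423 + 39156143/311)/(-456646 + 91204) = -83509410/311/(-365442) = -83509410/311*(-1/365442) = 13918235/18942077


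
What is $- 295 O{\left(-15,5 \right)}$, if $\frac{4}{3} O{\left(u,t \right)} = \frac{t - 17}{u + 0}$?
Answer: $-177$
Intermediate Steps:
$O{\left(u,t \right)} = \frac{3 \left(-17 + t\right)}{4 u}$ ($O{\left(u,t \right)} = \frac{3 \frac{t - 17}{u + 0}}{4} = \frac{3 \frac{-17 + t}{u}}{4} = \frac{3 \left(-17 + t\right)}{4 u}$)
$- 295 O{\left(-15,5 \right)} = - 295 \frac{3 \left(-17 + 5\right)}{4 \left(-15\right)} = - 295 \cdot \frac{3}{4} \left(- \frac{1}{15}\right) \left(-12\right) = \left(-295\right) \frac{3}{5} = -177$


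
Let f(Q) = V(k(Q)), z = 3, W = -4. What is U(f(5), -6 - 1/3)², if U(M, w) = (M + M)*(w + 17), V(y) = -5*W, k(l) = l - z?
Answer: 1638400/9 ≈ 1.8204e+5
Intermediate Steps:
k(l) = -3 + l (k(l) = l - 1*3 = l - 3 = -3 + l)
V(y) = 20 (V(y) = -5*(-4) = 20)
f(Q) = 20
U(M, w) = 2*M*(17 + w) (U(M, w) = (2*M)*(17 + w) = 2*M*(17 + w))
U(f(5), -6 - 1/3)² = (2*20*(17 + (-6 - 1/3)))² = (2*20*(17 + (-6 - 1*⅓)))² = (2*20*(17 + (-6 - ⅓)))² = (2*20*(17 - 19/3))² = (2*20*(32/3))² = (1280/3)² = 1638400/9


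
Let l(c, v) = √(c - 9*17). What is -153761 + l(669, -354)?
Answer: -153761 + 2*√129 ≈ -1.5374e+5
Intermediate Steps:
l(c, v) = √(-153 + c) (l(c, v) = √(c - 153) = √(-153 + c))
-153761 + l(669, -354) = -153761 + √(-153 + 669) = -153761 + √516 = -153761 + 2*√129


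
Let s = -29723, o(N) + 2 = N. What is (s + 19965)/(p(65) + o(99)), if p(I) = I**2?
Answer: -4879/2161 ≈ -2.2578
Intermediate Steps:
o(N) = -2 + N
(s + 19965)/(p(65) + o(99)) = (-29723 + 19965)/(65**2 + (-2 + 99)) = -9758/(4225 + 97) = -9758/4322 = -9758*1/4322 = -4879/2161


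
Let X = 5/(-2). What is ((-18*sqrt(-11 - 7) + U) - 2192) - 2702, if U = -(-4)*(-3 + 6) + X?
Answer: -9769/2 - 54*I*sqrt(2) ≈ -4884.5 - 76.368*I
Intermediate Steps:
X = -5/2 (X = 5*(-1/2) = -5/2 ≈ -2.5000)
U = 19/2 (U = -(-4)*(-3 + 6) - 5/2 = -(-4)*3 - 5/2 = -4*(-3) - 5/2 = 12 - 5/2 = 19/2 ≈ 9.5000)
((-18*sqrt(-11 - 7) + U) - 2192) - 2702 = ((-18*sqrt(-11 - 7) + 19/2) - 2192) - 2702 = ((-54*I*sqrt(2) + 19/2) - 2192) - 2702 = ((19/2 - 54*I*sqrt(2)) - 2192) - 2702 = (-4365/2 - 54*I*sqrt(2)) - 2702 = -9769/2 - 54*I*sqrt(2)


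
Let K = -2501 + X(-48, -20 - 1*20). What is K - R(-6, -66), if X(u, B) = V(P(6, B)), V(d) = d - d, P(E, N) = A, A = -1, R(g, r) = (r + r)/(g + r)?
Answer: -15017/6 ≈ -2502.8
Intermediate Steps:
R(g, r) = 2*r/(g + r) (R(g, r) = (2*r)/(g + r) = 2*r/(g + r))
P(E, N) = -1
V(d) = 0
X(u, B) = 0
K = -2501 (K = -2501 + 0 = -2501)
K - R(-6, -66) = -2501 - 2*(-66)/(-6 - 66) = -2501 - 2*(-66)/(-72) = -2501 - 2*(-66)*(-1)/72 = -2501 - 1*11/6 = -2501 - 11/6 = -15017/6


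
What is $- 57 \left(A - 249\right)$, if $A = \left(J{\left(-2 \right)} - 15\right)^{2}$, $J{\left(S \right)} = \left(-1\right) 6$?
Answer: $-10944$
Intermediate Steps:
$J{\left(S \right)} = -6$
$A = 441$ ($A = \left(-6 - 15\right)^{2} = \left(-21\right)^{2} = 441$)
$- 57 \left(A - 249\right) = - 57 \left(441 - 249\right) = \left(-57\right) 192 = -10944$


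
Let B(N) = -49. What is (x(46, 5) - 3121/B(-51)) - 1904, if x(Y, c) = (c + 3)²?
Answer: -87039/49 ≈ -1776.3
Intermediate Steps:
x(Y, c) = (3 + c)²
(x(46, 5) - 3121/B(-51)) - 1904 = ((3 + 5)² - 3121/(-49)) - 1904 = (8² - 3121*(-1/49)) - 1904 = (64 + 3121/49) - 1904 = 6257/49 - 1904 = -87039/49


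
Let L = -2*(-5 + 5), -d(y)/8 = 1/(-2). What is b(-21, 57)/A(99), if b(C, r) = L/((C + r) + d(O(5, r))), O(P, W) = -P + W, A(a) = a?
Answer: 0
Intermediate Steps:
O(P, W) = W - P
d(y) = 4 (d(y) = -8/(-2) = -8*(-½) = 4)
L = 0 (L = -2*0 = 0)
b(C, r) = 0 (b(C, r) = 0/((C + r) + 4) = 0/(4 + C + r) = 0)
b(-21, 57)/A(99) = 0/99 = 0*(1/99) = 0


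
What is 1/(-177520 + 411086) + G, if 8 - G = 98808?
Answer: -23076320799/233566 ≈ -98800.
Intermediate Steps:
G = -98800 (G = 8 - 1*98808 = 8 - 98808 = -98800)
1/(-177520 + 411086) + G = 1/(-177520 + 411086) - 98800 = 1/233566 - 98800 = -23076320799/233566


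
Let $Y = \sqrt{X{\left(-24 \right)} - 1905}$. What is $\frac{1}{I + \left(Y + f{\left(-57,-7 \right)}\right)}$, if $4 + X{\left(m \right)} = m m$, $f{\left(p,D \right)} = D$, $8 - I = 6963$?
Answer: $- \frac{6962}{48470777} - \frac{i \sqrt{1333}}{48470777} \approx -0.00014363 - 7.5324 \cdot 10^{-7} i$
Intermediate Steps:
$I = -6955$ ($I = 8 - 6963 = -6955$)
$X{\left(m \right)} = -4 + m^{2}$ ($X{\left(m \right)} = -4 + m m = -4 + m^{2}$)
$Y = i \sqrt{1333}$ ($Y = \sqrt{\left(-4 + \left(-24\right)^{2}\right) - 1905} = \sqrt{\left(-4 + 576\right) - 1905} = \sqrt{572 - 1905} = \sqrt{-1333} = i \sqrt{1333} \approx 36.51 i$)
$\frac{1}{I + \left(Y + f{\left(-57,-7 \right)}\right)} = \frac{1}{-6955 - \left(7 - i \sqrt{1333}\right)} = \frac{1}{-6962 + i \sqrt{1333}}$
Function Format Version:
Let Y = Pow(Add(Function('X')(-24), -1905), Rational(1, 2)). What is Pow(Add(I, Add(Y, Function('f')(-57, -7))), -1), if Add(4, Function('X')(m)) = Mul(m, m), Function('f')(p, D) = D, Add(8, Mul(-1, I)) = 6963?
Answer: Add(Rational(-6962, 48470777), Mul(Rational(-1, 48470777), I, Pow(1333, Rational(1, 2)))) ≈ Add(-0.00014363, Mul(-7.5324e-7, I))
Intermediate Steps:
I = -6955 (I = Add(8, Mul(-1, 6963)) = Add(8, -6963) = -6955)
Function('X')(m) = Add(-4, Pow(m, 2)) (Function('X')(m) = Add(-4, Mul(m, m)) = Add(-4, Pow(m, 2)))
Y = Mul(I, Pow(1333, Rational(1, 2))) (Y = Pow(Add(Add(-4, Pow(-24, 2)), -1905), Rational(1, 2)) = Pow(Add(Add(-4, 576), -1905), Rational(1, 2)) = Pow(Add(572, -1905), Rational(1, 2)) = Pow(-1333, Rational(1, 2)) = Mul(I, Pow(1333, Rational(1, 2))) ≈ Mul(36.510, I))
Pow(Add(I, Add(Y, Function('f')(-57, -7))), -1) = Pow(Add(-6955, Add(Mul(I, Pow(1333, Rational(1, 2))), -7)), -1) = Pow(Add(-6955, Add(-7, Mul(I, Pow(1333, Rational(1, 2))))), -1) = Pow(Add(-6962, Mul(I, Pow(1333, Rational(1, 2)))), -1)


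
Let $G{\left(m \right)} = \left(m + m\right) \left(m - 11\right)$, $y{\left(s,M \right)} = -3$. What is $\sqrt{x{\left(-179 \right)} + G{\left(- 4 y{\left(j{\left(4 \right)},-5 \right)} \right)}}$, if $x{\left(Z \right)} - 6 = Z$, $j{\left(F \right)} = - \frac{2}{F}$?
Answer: $i \sqrt{149} \approx 12.207 i$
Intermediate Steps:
$x{\left(Z \right)} = 6 + Z$
$G{\left(m \right)} = 2 m \left(-11 + m\right)$
$\sqrt{x{\left(-179 \right)} + G{\left(- 4 y{\left(j{\left(4 \right)},-5 \right)} \right)}} = \sqrt{\left(6 - 179\right) + 2 \left(\left(-4\right) \left(-3\right)\right) \left(-11 - -12\right)} = \sqrt{-173 + 2 \cdot 12 \left(-11 + 12\right)} = \sqrt{-173 + 2 \cdot 12 \cdot 1} = \sqrt{-173 + 24} = \sqrt{-149} = i \sqrt{149}$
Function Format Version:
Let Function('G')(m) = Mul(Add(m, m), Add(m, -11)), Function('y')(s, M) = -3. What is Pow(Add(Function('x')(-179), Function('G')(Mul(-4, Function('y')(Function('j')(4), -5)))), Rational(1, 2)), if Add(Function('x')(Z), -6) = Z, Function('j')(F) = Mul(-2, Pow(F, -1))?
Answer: Mul(I, Pow(149, Rational(1, 2))) ≈ Mul(12.207, I)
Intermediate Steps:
Function('x')(Z) = Add(6, Z)
Function('G')(m) = Mul(2, m, Add(-11, m)) (Function('G')(m) = Mul(Mul(2, m), Add(-11, m)) = Mul(2, m, Add(-11, m)))
Pow(Add(Function('x')(-179), Function('G')(Mul(-4, Function('y')(Function('j')(4), -5)))), Rational(1, 2)) = Pow(Add(Add(6, -179), Mul(2, Mul(-4, -3), Add(-11, Mul(-4, -3)))), Rational(1, 2)) = Pow(Add(-173, Mul(2, 12, Add(-11, 12))), Rational(1, 2)) = Pow(Add(-173, Mul(2, 12, 1)), Rational(1, 2)) = Pow(Add(-173, 24), Rational(1, 2)) = Pow(-149, Rational(1, 2)) = Mul(I, Pow(149, Rational(1, 2)))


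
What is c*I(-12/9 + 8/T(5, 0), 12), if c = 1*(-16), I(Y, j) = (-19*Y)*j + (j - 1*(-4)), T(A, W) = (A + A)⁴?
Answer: -3198176/625 ≈ -5117.1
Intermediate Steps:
T(A, W) = 16*A⁴ (T(A, W) = (2*A)⁴ = 16*A⁴)
I(Y, j) = 4 + j - 19*Y*j (I(Y, j) = -19*Y*j + (j + 4) = -19*Y*j + (4 + j) = 4 + j - 19*Y*j)
c = -16
c*I(-12/9 + 8/T(5, 0), 12) = -16*(4 + 12 - 19*(-12/9 + 8/((16*5⁴)))*12) = -16*(4 + 12 - 19*(-12*⅑ + 8/((16*625)))*12) = -16*(4 + 12 - 19*(-4/3 + 8/10000)*12) = -16*(4 + 12 - 19*(-4/3 + 8*(1/10000))*12) = -16*(4 + 12 - 19*(-4/3 + 1/1250)*12) = -16*(4 + 12 - 19*(-4997/3750)*12) = -16*(4 + 12 + 189886/625) = -16*199886/625 = -3198176/625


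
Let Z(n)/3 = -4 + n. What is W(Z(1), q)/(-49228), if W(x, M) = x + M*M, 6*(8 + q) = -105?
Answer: -2565/196912 ≈ -0.013026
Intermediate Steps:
Z(n) = -12 + 3*n (Z(n) = 3*(-4 + n) = -12 + 3*n)
q = -51/2 (q = -8 + (⅙)*(-105) = -8 - 35/2 = -51/2 ≈ -25.500)
W(x, M) = x + M²
W(Z(1), q)/(-49228) = ((-12 + 3*1) + (-51/2)²)/(-49228) = ((-12 + 3) + 2601/4)*(-1/49228) = (-9 + 2601/4)*(-1/49228) = (2565/4)*(-1/49228) = -2565/196912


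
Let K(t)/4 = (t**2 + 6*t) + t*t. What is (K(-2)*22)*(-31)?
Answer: 10912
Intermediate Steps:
K(t) = 8*t**2 + 24*t (K(t) = 4*((t**2 + 6*t) + t*t) = 4*((t**2 + 6*t) + t**2) = 4*(2*t**2 + 6*t) = 8*t**2 + 24*t)
(K(-2)*22)*(-31) = ((8*(-2)*(3 - 2))*22)*(-31) = ((8*(-2)*1)*22)*(-31) = -16*22*(-31) = -352*(-31) = 10912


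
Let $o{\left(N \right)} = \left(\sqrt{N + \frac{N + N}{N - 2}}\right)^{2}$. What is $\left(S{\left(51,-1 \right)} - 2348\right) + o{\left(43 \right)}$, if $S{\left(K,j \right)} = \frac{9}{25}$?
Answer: $- \frac{2360106}{1025} \approx -2302.5$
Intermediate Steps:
$S{\left(K,j \right)} = \frac{9}{25}$ ($S{\left(K,j \right)} = 9 \cdot \frac{1}{25} = \frac{9}{25}$)
$o{\left(N \right)} = N + \frac{2 N}{-2 + N}$ ($o{\left(N \right)} = \left(\sqrt{N + \frac{2 N}{-2 + N}}\right)^{2} = N + \frac{2 N}{-2 + N}$)
$\left(S{\left(51,-1 \right)} - 2348\right) + o{\left(43 \right)} = \left(\frac{9}{25} - 2348\right) + \frac{43^{2}}{-2 + 43} = - \frac{58691}{25} + \frac{1849}{41} = - \frac{2360106}{1025}$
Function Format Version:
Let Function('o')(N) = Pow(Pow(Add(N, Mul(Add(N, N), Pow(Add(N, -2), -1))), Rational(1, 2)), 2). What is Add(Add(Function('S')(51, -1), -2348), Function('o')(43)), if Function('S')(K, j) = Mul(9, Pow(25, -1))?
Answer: Rational(-2360106, 1025) ≈ -2302.5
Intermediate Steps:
Function('S')(K, j) = Rational(9, 25) (Function('S')(K, j) = Mul(9, Rational(1, 25)) = Rational(9, 25))
Function('o')(N) = Add(N, Mul(2, N, Pow(Add(-2, N), -1))) (Function('o')(N) = Pow(Pow(Add(N, Mul(Mul(2, N), Pow(Add(-2, N), -1))), Rational(1, 2)), 2) = Pow(Pow(Add(N, Mul(2, N, Pow(Add(-2, N), -1))), Rational(1, 2)), 2) = Add(N, Mul(2, N, Pow(Add(-2, N), -1))))
Add(Add(Function('S')(51, -1), -2348), Function('o')(43)) = Add(Add(Rational(9, 25), -2348), Mul(Pow(43, 2), Pow(Add(-2, 43), -1))) = Add(Rational(-58691, 25), Mul(1849, Pow(41, -1))) = Add(Rational(-58691, 25), Mul(1849, Rational(1, 41))) = Add(Rational(-58691, 25), Rational(1849, 41)) = Rational(-2360106, 1025)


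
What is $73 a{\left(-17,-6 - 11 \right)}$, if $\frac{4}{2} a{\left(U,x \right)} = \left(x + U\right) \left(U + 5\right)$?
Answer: $14892$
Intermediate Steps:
$a{\left(U,x \right)} = \frac{\left(5 + U\right) \left(U + x\right)}{2}$ ($a{\left(U,x \right)} = \frac{\left(x + U\right) \left(U + 5\right)}{2} = \frac{\left(U + x\right) \left(5 + U\right)}{2} = \frac{\left(5 + U\right) \left(U + x\right)}{2}$)
$73 a{\left(-17,-6 - 11 \right)} = 73 \left(\frac{\left(-17\right)^{2}}{2} + \frac{5}{2} \left(-17\right) + \frac{5 \left(-6 - 11\right)}{2} + \frac{1}{2} \left(-17\right) \left(-6 - 11\right)\right) = 73 \left(\frac{1}{2} \cdot 289 - \frac{85}{2} + \frac{5}{2} \left(-17\right) + \frac{1}{2} \left(-17\right) \left(-17\right)\right) = 73 \left(\frac{289}{2} - \frac{85}{2} - \frac{85}{2} + \frac{289}{2}\right) = 73 \cdot 204 = 14892$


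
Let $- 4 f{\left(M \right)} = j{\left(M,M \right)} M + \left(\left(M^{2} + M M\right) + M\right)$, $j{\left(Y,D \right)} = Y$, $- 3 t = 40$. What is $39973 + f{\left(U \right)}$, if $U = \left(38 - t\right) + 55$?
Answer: $\frac{94399}{3} \approx 31466.0$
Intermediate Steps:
$t = - \frac{40}{3}$ ($t = \left(- \frac{1}{3}\right) 40 = - \frac{40}{3} \approx -13.333$)
$U = \frac{319}{3}$ ($U = \left(38 - - \frac{40}{3}\right) + 55 = \left(38 + \frac{40}{3}\right) + 55 = \frac{154}{3} + 55 = \frac{319}{3} \approx 106.33$)
$f{\left(M \right)} = - \frac{3 M^{2}}{4} - \frac{M}{4}$ ($f{\left(M \right)} = - \frac{M M + \left(\left(M^{2} + M M\right) + M\right)}{4} = - \frac{M^{2} + \left(\left(M^{2} + M^{2}\right) + M\right)}{4} = - \frac{M^{2} + \left(2 M^{2} + M\right)}{4} = - \frac{M^{2} + \left(M + 2 M^{2}\right)}{4} = - \frac{M + 3 M^{2}}{4} = - \frac{3 M^{2}}{4} - \frac{M}{4}$)
$39973 + f{\left(U \right)} = 39973 - \frac{319 \left(1 + 3 \cdot \frac{319}{3}\right)}{12} = 39973 - \frac{319 \left(1 + 319\right)}{12} = 39973 - \frac{319}{12} \cdot 320 = 39973 - \frac{25520}{3} = \frac{94399}{3}$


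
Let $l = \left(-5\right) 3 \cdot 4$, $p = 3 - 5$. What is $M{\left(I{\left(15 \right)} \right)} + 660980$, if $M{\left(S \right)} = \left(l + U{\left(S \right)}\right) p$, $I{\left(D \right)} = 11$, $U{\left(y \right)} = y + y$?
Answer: $661056$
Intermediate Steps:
$p = -2$ ($p = 3 - 5 = -2$)
$U{\left(y \right)} = 2 y$
$l = -60$ ($l = \left(-15\right) 4 = -60$)
$M{\left(S \right)} = 120 - 4 S$ ($M{\left(S \right)} = \left(-60 + 2 S\right) \left(-2\right) = 120 - 4 S$)
$M{\left(I{\left(15 \right)} \right)} + 660980 = \left(120 - 44\right) + 660980 = 76 + 660980 = 661056$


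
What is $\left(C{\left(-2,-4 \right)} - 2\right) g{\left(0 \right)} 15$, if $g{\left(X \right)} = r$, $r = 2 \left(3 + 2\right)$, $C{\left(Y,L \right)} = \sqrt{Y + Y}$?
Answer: $-300 + 300 i \approx -300.0 + 300.0 i$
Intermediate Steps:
$C{\left(Y,L \right)} = \sqrt{2} \sqrt{Y}$ ($C{\left(Y,L \right)} = \sqrt{2 Y} = \sqrt{2} \sqrt{Y}$)
$r = 10$ ($r = 2 \cdot 5 = 10$)
$g{\left(X \right)} = 10$
$\left(C{\left(-2,-4 \right)} - 2\right) g{\left(0 \right)} 15 = \left(\sqrt{2} \sqrt{-2} - 2\right) 10 \cdot 15 = \left(\sqrt{2} i \sqrt{2} - 2\right) 10 \cdot 15 = \left(2 i - 2\right) 10 \cdot 15 = \left(-2 + 2 i\right) 10 \cdot 15 = \left(-20 + 20 i\right) 15 = -300 + 300 i$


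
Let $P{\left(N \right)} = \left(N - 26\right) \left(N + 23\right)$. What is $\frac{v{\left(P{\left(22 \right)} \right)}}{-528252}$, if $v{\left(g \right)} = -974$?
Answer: $\frac{487}{264126} \approx 0.0018438$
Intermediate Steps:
$P{\left(N \right)} = \left(-26 + N\right) \left(23 + N\right)$
$\frac{v{\left(P{\left(22 \right)} \right)}}{-528252} = - \frac{974}{-528252} = \left(-974\right) \left(- \frac{1}{528252}\right) = \frac{487}{264126}$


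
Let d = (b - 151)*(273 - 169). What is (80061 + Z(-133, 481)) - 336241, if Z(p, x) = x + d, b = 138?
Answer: -257051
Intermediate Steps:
d = -1352 (d = (138 - 151)*(273 - 169) = -13*104 = -1352)
Z(p, x) = -1352 + x (Z(p, x) = x - 1352 = -1352 + x)
(80061 + Z(-133, 481)) - 336241 = (80061 + (-1352 + 481)) - 336241 = (80061 - 871) - 336241 = 79190 - 336241 = -257051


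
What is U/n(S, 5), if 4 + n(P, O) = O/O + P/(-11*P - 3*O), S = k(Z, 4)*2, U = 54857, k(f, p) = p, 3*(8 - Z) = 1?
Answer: -5650271/317 ≈ -17824.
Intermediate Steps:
Z = 23/3 (Z = 8 - ⅓*1 = 8 - ⅓ = 23/3 ≈ 7.6667)
S = 8 (S = 4*2 = 8)
n(P, O) = -3 + P/(-11*P - 3*O) (n(P, O) = -4 + (O/O + P/(-11*P - 3*O)) = -4 + (1 + P/(-11*P - 3*O)) = -3 + P/(-11*P - 3*O))
U/n(S, 5) = 54857/(((-34*8 - 9*5)/(3*5 + 11*8))) = 54857/(((-272 - 45)/(15 + 88))) = 54857/((-317/103)) = 54857/(((1/103)*(-317))) = 54857/(-317/103) = 54857*(-103/317) = -5650271/317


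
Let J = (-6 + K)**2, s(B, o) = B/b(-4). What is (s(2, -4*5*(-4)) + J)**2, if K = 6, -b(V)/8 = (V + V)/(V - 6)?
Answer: 25/256 ≈ 0.097656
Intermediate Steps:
b(V) = -16*V/(-6 + V) (b(V) = -8*(V + V)/(V - 6) = -8*2*V/(-6 + V) = -16*V/(-6 + V))
s(B, o) = -5*B/32 (s(B, o) = B/((-16*(-4)/(-6 - 4))) = B/((-16*(-4)/(-10))) = B/((-16*(-4)*(-1/10))) = B/(-32/5) = B*(-5/32) = -5*B/32)
J = 0 (J = (-6 + 6)**2 = 0**2 = 0)
(s(2, -4*5*(-4)) + J)**2 = (-5/32*2 + 0)**2 = (-5/16 + 0)**2 = (-5/16)**2 = 25/256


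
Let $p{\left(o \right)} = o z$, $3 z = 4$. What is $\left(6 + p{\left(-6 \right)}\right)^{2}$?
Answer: $4$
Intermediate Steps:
$z = \frac{4}{3}$ ($z = \frac{1}{3} \cdot 4 = \frac{4}{3} \approx 1.3333$)
$p{\left(o \right)} = \frac{4 o}{3}$ ($p{\left(o \right)} = o \frac{4}{3} = \frac{4 o}{3}$)
$\left(6 + p{\left(-6 \right)}\right)^{2} = \left(6 + \frac{4}{3} \left(-6\right)\right)^{2} = \left(6 - 8\right)^{2} = \left(-2\right)^{2} = 4$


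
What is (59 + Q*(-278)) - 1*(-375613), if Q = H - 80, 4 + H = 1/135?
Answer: 53867962/135 ≈ 3.9902e+5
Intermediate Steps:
H = -539/135 (H = -4 + 1/135 = -539/135 ≈ -3.9926)
Q = -11339/135 (Q = -539/135 - 80 = -11339/135 ≈ -83.993)
(59 + Q*(-278)) - 1*(-375613) = (59 - 11339/135*(-278)) - 1*(-375613) = (59 + 3152242/135) + 375613 = 3160207/135 + 375613 = 53867962/135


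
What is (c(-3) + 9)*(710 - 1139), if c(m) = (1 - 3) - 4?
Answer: -1287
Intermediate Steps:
c(m) = -6 (c(m) = -2 - 4 = -6)
(c(-3) + 9)*(710 - 1139) = (-6 + 9)*(710 - 1139) = 3*(-429) = -1287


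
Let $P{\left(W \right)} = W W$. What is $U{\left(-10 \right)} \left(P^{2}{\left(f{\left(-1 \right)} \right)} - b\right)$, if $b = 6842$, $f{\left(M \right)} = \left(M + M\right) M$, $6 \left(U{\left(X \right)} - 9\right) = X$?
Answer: $- \frac{150172}{3} \approx -50057.0$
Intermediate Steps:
$U{\left(X \right)} = 9 + \frac{X}{6}$
$f{\left(M \right)} = 2 M^{2}$ ($f{\left(M \right)} = 2 M M = 2 M^{2}$)
$P{\left(W \right)} = W^{2}$
$U{\left(-10 \right)} \left(P^{2}{\left(f{\left(-1 \right)} \right)} - b\right) = \left(9 + \frac{1}{6} \left(-10\right)\right) \left(\left(\left(2 \left(-1\right)^{2}\right)^{2}\right)^{2} - 6842\right) = \left(9 - \frac{5}{3}\right) \left(\left(\left(2 \cdot 1\right)^{2}\right)^{2} - 6842\right) = \frac{22 \left(\left(2^{2}\right)^{2} - 6842\right)}{3} = \frac{22 \left(4^{2} - 6842\right)}{3} = \frac{22 \left(16 - 6842\right)}{3} = \frac{22}{3} \left(-6826\right) = - \frac{150172}{3}$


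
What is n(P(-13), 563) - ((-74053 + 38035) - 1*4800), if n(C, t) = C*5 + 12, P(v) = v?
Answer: 40765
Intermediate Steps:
n(C, t) = 12 + 5*C (n(C, t) = 5*C + 12 = 12 + 5*C)
n(P(-13), 563) - ((-74053 + 38035) - 1*4800) = (12 + 5*(-13)) - ((-74053 + 38035) - 1*4800) = (12 - 65) - (-36018 - 4800) = -53 - 1*(-40818) = -53 + 40818 = 40765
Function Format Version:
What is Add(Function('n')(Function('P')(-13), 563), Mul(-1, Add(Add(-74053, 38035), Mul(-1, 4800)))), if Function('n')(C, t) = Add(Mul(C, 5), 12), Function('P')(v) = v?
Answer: 40765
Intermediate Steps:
Function('n')(C, t) = Add(12, Mul(5, C)) (Function('n')(C, t) = Add(Mul(5, C), 12) = Add(12, Mul(5, C)))
Add(Function('n')(Function('P')(-13), 563), Mul(-1, Add(Add(-74053, 38035), Mul(-1, 4800)))) = Add(Add(12, Mul(5, -13)), Mul(-1, Add(Add(-74053, 38035), Mul(-1, 4800)))) = Add(Add(12, -65), Mul(-1, Add(-36018, -4800))) = Add(-53, Mul(-1, -40818)) = Add(-53, 40818) = 40765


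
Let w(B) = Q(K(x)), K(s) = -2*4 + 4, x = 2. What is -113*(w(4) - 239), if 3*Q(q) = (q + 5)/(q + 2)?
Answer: 162155/6 ≈ 27026.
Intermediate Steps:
K(s) = -4 (K(s) = -8 + 4 = -4)
Q(q) = (5 + q)/(3*(2 + q)) (Q(q) = ((q + 5)/(q + 2))/3 = ((5 + q)/(2 + q))/3 = (5 + q)/(3*(2 + q)))
w(B) = -⅙ (w(B) = (5 - 4)/(3*(2 - 4)) = (⅓)*1/(-2) = (⅓)*(-½)*1 = -⅙)
-113*(w(4) - 239) = -113*(-⅙ - 239) = -113*(-1435/6) = 162155/6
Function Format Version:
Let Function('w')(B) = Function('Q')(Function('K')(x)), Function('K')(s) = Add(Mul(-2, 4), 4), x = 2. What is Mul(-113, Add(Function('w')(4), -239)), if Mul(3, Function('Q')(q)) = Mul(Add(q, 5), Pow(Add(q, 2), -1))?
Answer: Rational(162155, 6) ≈ 27026.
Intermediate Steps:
Function('K')(s) = -4 (Function('K')(s) = Add(-8, 4) = -4)
Function('Q')(q) = Mul(Rational(1, 3), Pow(Add(2, q), -1), Add(5, q)) (Function('Q')(q) = Mul(Rational(1, 3), Mul(Add(q, 5), Pow(Add(q, 2), -1))) = Mul(Rational(1, 3), Mul(Add(5, q), Pow(Add(2, q), -1))) = Mul(Rational(1, 3), Mul(Pow(Add(2, q), -1), Add(5, q))) = Mul(Rational(1, 3), Pow(Add(2, q), -1), Add(5, q)))
Function('w')(B) = Rational(-1, 6) (Function('w')(B) = Mul(Rational(1, 3), Pow(Add(2, -4), -1), Add(5, -4)) = Mul(Rational(1, 3), Pow(-2, -1), 1) = Mul(Rational(1, 3), Rational(-1, 2), 1) = Rational(-1, 6))
Mul(-113, Add(Function('w')(4), -239)) = Mul(-113, Add(Rational(-1, 6), -239)) = Mul(-113, Rational(-1435, 6)) = Rational(162155, 6)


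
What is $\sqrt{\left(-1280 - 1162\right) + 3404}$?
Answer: $\sqrt{962} \approx 31.016$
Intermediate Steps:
$\sqrt{\left(-1280 - 1162\right) + 3404} = \sqrt{-2442 + 3404} = \sqrt{962}$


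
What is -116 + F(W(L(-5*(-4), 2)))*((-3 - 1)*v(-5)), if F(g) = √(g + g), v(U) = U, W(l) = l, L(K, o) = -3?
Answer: -116 + 20*I*√6 ≈ -116.0 + 48.99*I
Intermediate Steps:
F(g) = √2*√g (F(g) = √(2*g) = √2*√g)
-116 + F(W(L(-5*(-4), 2)))*((-3 - 1)*v(-5)) = -116 + (√2*√(-3))*((-3 - 1)*(-5)) = -116 + (√2*(I*√3))*(-4*(-5)) = -116 + (I*√6)*20 = -116 + 20*I*√6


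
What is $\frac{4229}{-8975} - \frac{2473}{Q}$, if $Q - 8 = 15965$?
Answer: $- \frac{89744992}{143357675} \approx -0.62602$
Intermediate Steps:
$Q = 15973$ ($Q = 8 + 15965 = 15973$)
$\frac{4229}{-8975} - \frac{2473}{Q} = \frac{4229}{-8975} - \frac{2473}{15973} = 4229 \left(- \frac{1}{8975}\right) - \frac{2473}{15973} = - \frac{4229}{8975} - \frac{2473}{15973} = - \frac{89744992}{143357675}$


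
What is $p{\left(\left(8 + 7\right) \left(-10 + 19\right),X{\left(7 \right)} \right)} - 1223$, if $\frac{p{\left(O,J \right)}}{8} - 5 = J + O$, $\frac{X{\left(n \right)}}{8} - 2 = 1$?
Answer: $89$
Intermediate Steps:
$X{\left(n \right)} = 24$ ($X{\left(n \right)} = 16 + 8 \cdot 1 = 16 + 8 = 24$)
$p{\left(O,J \right)} = 40 + 8 J + 8 O$ ($p{\left(O,J \right)} = 40 + 8 \left(J + O\right) = 40 + \left(8 J + 8 O\right) = 40 + 8 J + 8 O$)
$p{\left(\left(8 + 7\right) \left(-10 + 19\right),X{\left(7 \right)} \right)} - 1223 = \left(40 + 8 \cdot 24 + 8 \left(8 + 7\right) \left(-10 + 19\right)\right) - 1223 = \left(40 + 192 + 8 \cdot 15 \cdot 9\right) - 1223 = \left(40 + 192 + 8 \cdot 135\right) - 1223 = \left(40 + 192 + 1080\right) - 1223 = 1312 - 1223 = 89$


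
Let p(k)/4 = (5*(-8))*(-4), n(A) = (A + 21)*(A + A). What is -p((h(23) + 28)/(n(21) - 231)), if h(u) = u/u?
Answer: -640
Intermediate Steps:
h(u) = 1
n(A) = 2*A*(21 + A) (n(A) = (21 + A)*(2*A) = 2*A*(21 + A))
p(k) = 640 (p(k) = 4*((5*(-8))*(-4)) = 4*(-40*(-4)) = 4*160 = 640)
-p((h(23) + 28)/(n(21) - 231)) = -1*640 = -640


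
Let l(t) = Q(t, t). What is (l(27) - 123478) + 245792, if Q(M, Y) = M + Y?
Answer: 122368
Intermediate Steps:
l(t) = 2*t (l(t) = t + t = 2*t)
(l(27) - 123478) + 245792 = (2*27 - 123478) + 245792 = (54 - 123478) + 245792 = -123424 + 245792 = 122368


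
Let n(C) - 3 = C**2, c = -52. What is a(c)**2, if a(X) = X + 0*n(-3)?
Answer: 2704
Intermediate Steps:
n(C) = 3 + C**2
a(X) = X (a(X) = X + 0*(3 + (-3)**2) = X + 0*(3 + 9) = X + 0*12 = X + 0 = X)
a(c)**2 = (-52)**2 = 2704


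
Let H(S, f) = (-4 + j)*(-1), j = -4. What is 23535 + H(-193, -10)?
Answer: 23543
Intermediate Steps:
H(S, f) = 8 (H(S, f) = (-4 - 4)*(-1) = -8*(-1) = 8)
23535 + H(-193, -10) = 23535 + 8 = 23543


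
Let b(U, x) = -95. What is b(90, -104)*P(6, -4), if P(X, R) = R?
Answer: 380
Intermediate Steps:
b(90, -104)*P(6, -4) = -95*(-4) = 380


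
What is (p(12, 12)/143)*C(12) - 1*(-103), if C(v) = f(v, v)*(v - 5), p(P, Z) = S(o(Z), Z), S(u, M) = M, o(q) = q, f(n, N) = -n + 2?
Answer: 13889/143 ≈ 97.126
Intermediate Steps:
f(n, N) = 2 - n
p(P, Z) = Z
C(v) = (-5 + v)*(2 - v) (C(v) = (2 - v)*(v - 5) = (2 - v)*(-5 + v) = (-5 + v)*(2 - v))
(p(12, 12)/143)*C(12) - 1*(-103) = (12/143)*(-(-5 + 12)*(-2 + 12)) - 1*(-103) = (12*(1/143))*(-1*7*10) + 103 = (12/143)*(-70) + 103 = -840/143 + 103 = 13889/143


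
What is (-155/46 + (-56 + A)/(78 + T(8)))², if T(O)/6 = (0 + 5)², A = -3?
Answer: 362026729/27499536 ≈ 13.165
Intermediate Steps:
T(O) = 150 (T(O) = 6*(0 + 5)² = 6*5² = 6*25 = 150)
(-155/46 + (-56 + A)/(78 + T(8)))² = (-155/46 + (-56 - 3)/(78 + 150))² = (-155*1/46 - 59/228)² = (-155/46 - 59*1/228)² = (-155/46 - 59/228)² = (-19027/5244)² = 362026729/27499536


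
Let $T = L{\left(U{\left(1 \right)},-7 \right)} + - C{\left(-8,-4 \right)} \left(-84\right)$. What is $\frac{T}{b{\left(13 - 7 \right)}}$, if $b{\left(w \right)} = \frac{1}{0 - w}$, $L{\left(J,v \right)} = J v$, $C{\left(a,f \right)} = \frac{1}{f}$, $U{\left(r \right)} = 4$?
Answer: $294$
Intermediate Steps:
$b{\left(w \right)} = - \frac{1}{w}$ ($b{\left(w \right)} = \frac{1}{\left(-1\right) w} = - \frac{1}{w}$)
$T = -49$ ($T = 4 \left(-7\right) + - \frac{1}{-4} \left(-84\right) = -28 + \left(-1\right) \left(- \frac{1}{4}\right) \left(-84\right) = -28 + \frac{1}{4} \left(-84\right) = -28 - 21 = -49$)
$\frac{T}{b{\left(13 - 7 \right)}} = - \frac{49}{\left(-1\right) \frac{1}{13 - 7}} = - \frac{49}{\left(-1\right) \frac{1}{6}} = - \frac{49}{- \frac{1}{6}} = \left(-49\right) \left(-6\right) = 294$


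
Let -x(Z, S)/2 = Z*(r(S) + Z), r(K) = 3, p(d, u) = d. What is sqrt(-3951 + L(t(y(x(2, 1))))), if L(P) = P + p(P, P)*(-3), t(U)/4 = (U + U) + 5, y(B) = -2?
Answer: I*sqrt(3959) ≈ 62.921*I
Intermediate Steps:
x(Z, S) = -2*Z*(3 + Z)
t(U) = 20 + 8*U (t(U) = 4*((U + U) + 5) = 4*(2*U + 5) = 4*(5 + 2*U) = 20 + 8*U)
L(P) = -2*P (L(P) = P + P*(-3) = P - 3*P = -2*P)
sqrt(-3951 + L(t(y(x(2, 1))))) = sqrt(-3951 - 2*(20 + 8*(-2))) = sqrt(-3951 - 2*(20 - 16)) = sqrt(-3951 - 2*4) = sqrt(-3951 - 8) = sqrt(-3959) = I*sqrt(3959)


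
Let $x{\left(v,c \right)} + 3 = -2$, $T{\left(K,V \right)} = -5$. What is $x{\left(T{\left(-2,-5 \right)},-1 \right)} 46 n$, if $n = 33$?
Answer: $-7590$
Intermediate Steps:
$x{\left(v,c \right)} = -5$ ($x{\left(v,c \right)} = -3 - 2 = -5$)
$x{\left(T{\left(-2,-5 \right)},-1 \right)} 46 n = \left(-5\right) 46 \cdot 33 = \left(-230\right) 33 = -7590$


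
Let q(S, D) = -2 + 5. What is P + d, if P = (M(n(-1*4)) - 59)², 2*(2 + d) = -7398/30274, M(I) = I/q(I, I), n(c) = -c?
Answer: 905492323/272466 ≈ 3323.3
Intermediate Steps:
q(S, D) = 3
M(I) = I/3
d = -64247/30274 (d = -2 + (-7398/30274)/2 = -2 + (-7398*1/30274)/2 = -2 + (½)*(-3699/15137) = -2 - 3699/30274 = -64247/30274 ≈ -2.1222)
P = 29929/9 (P = ((-(-1)*4)/3 - 59)² = ((-1*(-4))/3 - 59)² = ((⅓)*4 - 59)² = (4/3 - 59)² = (-173/3)² = 29929/9 ≈ 3325.4)
P + d = 29929/9 - 64247/30274 = 905492323/272466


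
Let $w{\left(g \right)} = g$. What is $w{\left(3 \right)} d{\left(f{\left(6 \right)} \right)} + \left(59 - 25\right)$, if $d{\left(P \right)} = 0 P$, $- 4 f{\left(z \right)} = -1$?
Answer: $34$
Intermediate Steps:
$f{\left(z \right)} = \frac{1}{4}$ ($f{\left(z \right)} = \left(- \frac{1}{4}\right) \left(-1\right) = \frac{1}{4}$)
$d{\left(P \right)} = 0$
$w{\left(3 \right)} d{\left(f{\left(6 \right)} \right)} + \left(59 - 25\right) = 3 \cdot 0 + \left(59 - 25\right) = 0 + \left(59 - 25\right) = 0 + 34 = 34$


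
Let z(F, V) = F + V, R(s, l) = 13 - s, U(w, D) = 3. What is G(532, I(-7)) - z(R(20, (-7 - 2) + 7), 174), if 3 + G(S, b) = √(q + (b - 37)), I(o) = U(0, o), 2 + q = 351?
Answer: -170 + 3*√35 ≈ -152.25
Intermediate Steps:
q = 349 (q = -2 + 351 = 349)
I(o) = 3
G(S, b) = -3 + √(312 + b) (G(S, b) = -3 + √(349 + (b - 37)) = -3 + √(349 + (-37 + b)) = -3 + √(312 + b))
G(532, I(-7)) - z(R(20, (-7 - 2) + 7), 174) = (-3 + √(312 + 3)) - ((13 - 1*20) + 174) = (-3 + √315) - ((13 - 20) + 174) = (-3 + 3*√35) - (-7 + 174) = (-3 + 3*√35) - 1*167 = (-3 + 3*√35) - 167 = -170 + 3*√35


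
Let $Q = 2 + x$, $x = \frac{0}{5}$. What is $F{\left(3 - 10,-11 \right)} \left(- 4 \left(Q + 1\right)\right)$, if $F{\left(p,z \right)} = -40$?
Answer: $480$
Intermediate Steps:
$x = 0$ ($x = 0 \cdot \frac{1}{5} = 0$)
$Q = 2$ ($Q = 2 + 0 = 2$)
$F{\left(3 - 10,-11 \right)} \left(- 4 \left(Q + 1\right)\right) = - 40 \left(- 4 \left(2 + 1\right)\right) = - 40 \left(\left(-4\right) 3\right) = \left(-40\right) \left(-12\right) = 480$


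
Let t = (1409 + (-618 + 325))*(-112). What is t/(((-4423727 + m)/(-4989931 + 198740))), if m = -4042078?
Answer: -66540060608/940645 ≈ -70739.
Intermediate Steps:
t = -124992 (t = (1409 - 293)*(-112) = 1116*(-112) = -124992)
t/(((-4423727 + m)/(-4989931 + 198740))) = -124992*(-4989931 + 198740)/(-4423727 - 4042078) = -124992/((-8465805/(-4791191))) = -124992/((-8465805*(-1/4791191))) = -124992/8465805/4791191 = -124992*4791191/8465805 = -66540060608/940645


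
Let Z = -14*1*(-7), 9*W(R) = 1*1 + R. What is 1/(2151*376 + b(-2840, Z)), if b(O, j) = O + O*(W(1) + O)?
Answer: 9/79838144 ≈ 1.1273e-7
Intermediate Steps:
W(R) = ⅑ + R/9 (W(R) = (1*1 + R)/9 = (1 + R)/9 = ⅑ + R/9)
Z = 98 (Z = -14*(-7) = 98)
b(O, j) = O + O*(2/9 + O) (b(O, j) = O + O*((⅑ + (⅑)*1) + O) = O + O*((⅑ + ⅑) + O) = O + O*(2/9 + O))
1/(2151*376 + b(-2840, Z)) = 1/(2151*376 + (⅑)*(-2840)*(11 + 9*(-2840))) = 1/(808776 + (⅑)*(-2840)*(11 - 25560)) = 1/(808776 + (⅑)*(-2840)*(-25549)) = 1/(808776 + 72559160/9) = 1/(79838144/9) = 9/79838144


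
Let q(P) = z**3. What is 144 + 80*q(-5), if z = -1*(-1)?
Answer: 224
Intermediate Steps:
z = 1
q(P) = 1 (q(P) = 1**3 = 1)
144 + 80*q(-5) = 144 + 80*1 = 144 + 80 = 224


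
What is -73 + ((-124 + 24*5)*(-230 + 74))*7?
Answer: 4295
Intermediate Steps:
-73 + ((-124 + 24*5)*(-230 + 74))*7 = -73 + ((-124 + 120)*(-156))*7 = -73 - 4*(-156)*7 = -73 + 624*7 = -73 + 4368 = 4295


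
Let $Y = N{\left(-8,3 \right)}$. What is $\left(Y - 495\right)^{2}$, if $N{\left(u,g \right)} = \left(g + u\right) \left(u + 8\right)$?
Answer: $245025$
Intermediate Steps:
$N{\left(u,g \right)} = \left(8 + u\right) \left(g + u\right)$ ($N{\left(u,g \right)} = \left(g + u\right) \left(8 + u\right) = \left(8 + u\right) \left(g + u\right)$)
$Y = 0$ ($Y = \left(-8\right)^{2} + 8 \cdot 3 + 8 \left(-8\right) + 3 \left(-8\right) = 64 + 24 - 64 - 24 = 0$)
$\left(Y - 495\right)^{2} = \left(0 - 495\right)^{2} = \left(-495\right)^{2} = 245025$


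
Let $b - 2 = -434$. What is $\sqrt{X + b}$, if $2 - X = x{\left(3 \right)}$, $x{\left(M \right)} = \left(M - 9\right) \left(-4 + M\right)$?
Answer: $2 i \sqrt{109} \approx 20.881 i$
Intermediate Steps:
$x{\left(M \right)} = \left(-9 + M\right) \left(-4 + M\right)$
$X = -4$ ($X = 2 - \left(36 + 3^{2} - 39\right) = 2 - \left(36 + 9 - 39\right) = 2 - 6 = -4$)
$b = -432$ ($b = 2 - 434 = -432$)
$\sqrt{X + b} = \sqrt{-4 - 432} = \sqrt{-436} = 2 i \sqrt{109}$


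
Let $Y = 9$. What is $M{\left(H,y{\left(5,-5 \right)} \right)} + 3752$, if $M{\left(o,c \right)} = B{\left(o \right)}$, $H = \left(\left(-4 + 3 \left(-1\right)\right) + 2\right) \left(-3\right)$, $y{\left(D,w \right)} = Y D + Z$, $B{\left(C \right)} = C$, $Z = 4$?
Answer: $3767$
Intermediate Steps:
$y{\left(D,w \right)} = 4 + 9 D$ ($y{\left(D,w \right)} = 9 D + 4 = 4 + 9 D$)
$H = 15$ ($H = \left(\left(-4 - 3\right) + 2\right) \left(-3\right) = \left(-7 + 2\right) \left(-3\right) = \left(-5\right) \left(-3\right) = 15$)
$M{\left(o,c \right)} = o$
$M{\left(H,y{\left(5,-5 \right)} \right)} + 3752 = 15 + 3752 = 3767$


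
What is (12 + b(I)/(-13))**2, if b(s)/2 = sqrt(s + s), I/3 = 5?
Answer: 24456/169 - 48*sqrt(30)/13 ≈ 124.49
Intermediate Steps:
I = 15 (I = 3*5 = 15)
b(s) = 2*sqrt(2)*sqrt(s) (b(s) = 2*sqrt(s + s) = 2*sqrt(2*s) = 2*(sqrt(2)*sqrt(s)) = 2*sqrt(2)*sqrt(s))
(12 + b(I)/(-13))**2 = (12 + (2*sqrt(2)*sqrt(15))/(-13))**2 = (12 + (2*sqrt(30))*(-1/13))**2 = (12 - 2*sqrt(30)/13)**2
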